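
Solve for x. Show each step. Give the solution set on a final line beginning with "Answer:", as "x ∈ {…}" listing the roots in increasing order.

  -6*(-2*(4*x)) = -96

Step 1. [-6*(-2*(4*x)) = -96] -6·(inner) — divide through by -6. So div: -2*(4*x) = 16.
Step 2. [-2*(4*x) = 16] -2 out front; divide by -2 ⇒ div: 4*x = -8.
Step 3. [4*x = -8] 4 out front; divide by 4 ⇒ div: x = -2.

Answer: x ∈ {-2}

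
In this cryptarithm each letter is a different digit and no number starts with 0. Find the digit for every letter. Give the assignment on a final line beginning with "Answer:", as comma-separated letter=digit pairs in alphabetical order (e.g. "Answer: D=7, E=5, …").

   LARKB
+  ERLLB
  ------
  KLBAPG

Step 1. [K] adding two 5-digit numbers gives at most 5+1 digits, and here it does — K is that final carry and must be 1 ⇒ K=1.
Step 2. [col 1: B + B ≡ G (mod 10)] no forcing yet in column 1 (carry-in 0); B=2 is free and consistent — try it. So B=2.
Step 3. [col 1: B + B ≡ G (mod 10)] column 1 reads B+B+carry(0)=G with B=2; with digits 1,2 already taken and all letters distinct, the only value for G is 4. So G=4.
Step 4. [col 2: K + L ≡ P (mod 10)] no forcing yet in column 2 (carry-in 0); P=6 is free and consistent — try it. So P=6.
Step 5. [col 2: K + L ≡ P (mod 10)] column 2: given K=1, P=6, carry-in 0, and digits 1,2,4,6 already taken and all letters distinct, K+L≡P (mod 10) forces L=5. So L=5.
Step 6. [col 3: R + L ≡ A (mod 10)] A=3 is one option consistent with column 3 (R + L ≡ A (mod 10), carry-in 0) — take it ⇒ A=3.
Step 7. [col 3: R + L ≡ A (mod 10)] column 3 reads R+L+carry(0)=A with L=5, A=3; with digits 1,2,3,4,5,6 already taken and all letters distinct, the only value for R is 8. So R=8.
Step 8. [col 5: L + E ≡ L (mod 10)] column 5 reads L+E+carry(1)=L with L=5; with digits 1,2,3,4,5,6,8 already taken and all letters distinct, the only value for E is 9. So E=9.

Answer: A=3, B=2, E=9, G=4, K=1, L=5, P=6, R=8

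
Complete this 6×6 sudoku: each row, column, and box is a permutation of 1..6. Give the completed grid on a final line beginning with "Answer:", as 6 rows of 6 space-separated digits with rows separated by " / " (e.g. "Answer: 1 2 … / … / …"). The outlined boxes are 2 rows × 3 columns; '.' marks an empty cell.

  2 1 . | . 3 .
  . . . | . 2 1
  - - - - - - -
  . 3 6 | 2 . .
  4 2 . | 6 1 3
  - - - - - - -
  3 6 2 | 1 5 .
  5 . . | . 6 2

Step 1. [r2c2∈{4,5}] in col 2, 5 fits only at r2c2 ⇒ r2c2=5.
Step 2. [r1c3∈{4}] r1c3 is down to just 4, so r1c3=4.
Step 3. [r5c6∈{4}] r5c6 has the single candidate 4 ⇒ r5c6=4.
Step 4. [r1c4∈{5}] nothing but 5 survives at r1c4, so r1c4=5.
Step 5. [r2c4∈{4}] nothing but 4 survives at r2c4 ⇒ r2c4=4.
Step 6. [r3c6∈{5}] nothing but 5 survives at r3c6. So r3c6=5.
Step 7. [r3c1∈{1}] r3c1 is down to just 1 ⇒ r3c1=1.
Step 8. [r6c2∈{4}] r6c2 is down to just 4. So r6c2=4.
Step 9. [r2c1∈{6}] only 6 remains possible at r2c1. So r2c1=6.
Step 10. [r1c6∈{6}] only 6 remains possible at r1c6 ⇒ r1c6=6.
Step 11. [r3c5∈{4}] nothing but 4 survives at r3c5. So r3c5=4.
Step 12. [r2c3∈{3}] r2c3's peers cover all but 3 ⇒ r2c3=3.
Step 13. [r6c4∈{3}] r6c4's peers cover all but 3, so r6c4=3.
Step 14. [r6c3∈{1}] r6c3's peers cover all but 1 ⇒ r6c3=1.
Step 15. [r4c3∈{5}] r4c3 is down to just 5, so r4c3=5.

Answer: 2 1 4 5 3 6 / 6 5 3 4 2 1 / 1 3 6 2 4 5 / 4 2 5 6 1 3 / 3 6 2 1 5 4 / 5 4 1 3 6 2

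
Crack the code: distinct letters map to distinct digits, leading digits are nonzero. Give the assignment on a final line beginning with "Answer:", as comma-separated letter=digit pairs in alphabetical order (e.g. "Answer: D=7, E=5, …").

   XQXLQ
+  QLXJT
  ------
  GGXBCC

Step 1. [col 1: Q + T ≡ C (mod 10)] column 1 (Q + T ≡ C (mod 10), carry-in 0) doesn't pin Q yet; pick Q=5 and continue, so Q=5.
Step 2. [col 1: Q + T ≡ C (mod 10)] no forcing yet in column 1 (carry-in 0); T=9 is free and consistent — try it. So T=9.
Step 3. [G] G is the leading digit of a 6-digit sum of two 5-digit numbers; the final carry is exactly 1. So G=1.
Step 4. [col 1: Q + T ≡ C (mod 10)] column 1: given Q=5, T=9, carry-in 0, and digits 1,5,9 already taken and all letters distinct, Q+T≡C (mod 10) forces C=4. So C=4.
Step 5. [col 2: L + J ≡ C (mod 10)] J=3 is one option consistent with column 2 (L + J ≡ C (mod 10), carry-in 1) — take it, so J=3.
Step 6. [col 2: L + J ≡ C (mod 10)] column 2: given J=3, C=4, carry-in 1, and digits 1,3,4,5,9 already taken and all letters distinct, L+J≡C (mod 10) forces L=0. So L=0.
Step 7. [col 3: X + X ≡ B (mod 10)] B=2 is one option consistent with column 3 (X + X ≡ B (mod 10), carry-in 0) — take it ⇒ B=2.
Step 8. [col 3: X + X ≡ B (mod 10)] column 3: given B=2, carry-in 0, and digits 0,1,2,3,4,5,9 already taken and all letters distinct, X+X≡B (mod 10) forces X=6 ⇒ X=6.

Answer: B=2, C=4, G=1, J=3, L=0, Q=5, T=9, X=6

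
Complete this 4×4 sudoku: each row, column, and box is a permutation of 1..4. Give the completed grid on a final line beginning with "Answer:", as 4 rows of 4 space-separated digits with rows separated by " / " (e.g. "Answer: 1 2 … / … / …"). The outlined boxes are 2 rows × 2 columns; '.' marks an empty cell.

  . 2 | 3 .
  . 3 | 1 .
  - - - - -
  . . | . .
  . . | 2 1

Step 1. [r2c1∈{4}] nothing but 4 survives at r2c1 ⇒ r2c1=4.
Step 2. [r3c2∈{1,4}] r3c2 is the only open cell in col 2 admitting 1 ⇒ r3c2=1.
Step 3. [r3c4∈{3,4}] r3c4 is the only open cell in col 4 admitting 3 ⇒ r3c4=3.
Step 4. [r1c1∈{1}] r1c1 is down to just 1, so r1c1=1.
Step 5. [r4c2∈{4}] only 4 remains possible at r4c2 ⇒ r4c2=4.
Step 6. [r4c1∈{3}] r4c1's peers cover all but 3, so r4c1=3.
Step 7. [r1c4∈{4}] r1c4 has the single candidate 4. So r1c4=4.
Step 8. [r3c3∈{4}] r3c3 has the single candidate 4, so r3c3=4.
Step 9. [r2c4∈{2}] r2c4's peers cover all but 2 ⇒ r2c4=2.
Step 10. [r3c1∈{2}] r3c1 is down to just 2, so r3c1=2.

Answer: 1 2 3 4 / 4 3 1 2 / 2 1 4 3 / 3 4 2 1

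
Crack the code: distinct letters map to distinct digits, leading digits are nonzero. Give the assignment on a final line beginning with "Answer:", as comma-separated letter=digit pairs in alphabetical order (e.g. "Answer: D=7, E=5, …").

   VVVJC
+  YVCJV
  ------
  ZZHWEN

Step 1. [col 1: C + V ≡ N (mod 10)] several values work for C in column 1 (C + V ≡ N (mod 10), carry-in 0); try C=2 ⇒ C=2.
Step 2. [col 1: C + V ≡ N (mod 10)] column 1 (C + V ≡ N (mod 10), carry-in 0) doesn't pin N yet; pick N=9 and continue ⇒ N=9.
Step 3. [Z] adding two 5-digit numbers gives at most 5+1 digits, and here it does — Z is that final carry and must be 1, so Z=1.
Step 4. [col 1: C + V ≡ N (mod 10)] column 1: given C=2, N=9, carry-in 0, and digits 1,2,9 already taken and all letters distinct, C+V≡N (mod 10) forces V=7, so V=7.
Step 5. [col 2: J + J ≡ E (mod 10)] column 2 (J + J ≡ E (mod 10), carry-in 0) doesn't pin J yet; pick J=8 and continue, so J=8.
Step 6. [col 2: J + J ≡ E (mod 10)] column 2 reads J+J+carry(0)=E with J=8; with digits 1,2,7,8,9 already taken and all letters distinct, the only value for E is 6. So E=6.
Step 7. [col 3: V + C ≡ W (mod 10)] column 3 reads V+C+carry(1)=W with V=7, C=2; with digits 1,2,6,7,8,9 already taken and all letters distinct, the only value for W is 0. So W=0.
Step 8. [col 4: V + V ≡ H (mod 10)] in column 4 we have V+V≡H with carry-in 1; given V=7 and digits 0,1,2,6,7,8,9 already taken and all letters distinct, that pins H to 5 ⇒ H=5.
Step 9. [col 5: V + Y ≡ Z (mod 10)] in column 5 we have V+Y≡Z with carry-in 1; given V=7, Z=1 and digits 0,1,2,5,6,7,8,9 already taken and all letters distinct, that pins Y to 3. So Y=3.

Answer: C=2, E=6, H=5, J=8, N=9, V=7, W=0, Y=3, Z=1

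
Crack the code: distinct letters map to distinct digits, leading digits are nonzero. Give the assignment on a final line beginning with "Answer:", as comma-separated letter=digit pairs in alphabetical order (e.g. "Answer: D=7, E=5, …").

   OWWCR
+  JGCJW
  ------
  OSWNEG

Step 1. [col 1: R + W ≡ G (mod 10)] column 1 (R + W ≡ G (mod 10), carry-in 0) doesn't pin G yet; pick G=9 and continue ⇒ G=9.
Step 2. [col 1: R + W ≡ G (mod 10)] column 1 (R + W ≡ G (mod 10), carry-in 0) doesn't pin W yet; pick W=6 and continue. So W=6.
Step 3. [O] O is the leading digit of a 6-digit sum of two 5-digit numbers; the final carry is exactly 1, so O=1.
Step 4. [col 1: R + W ≡ G (mod 10)] in column 1 we have R+W≡G with carry-in 0; given W=6, G=9 and digits 1,6,9 already taken and all letters distinct, that pins R to 3, so R=3.
Step 5. [col 2: C + J ≡ E (mod 10)] column 2 (C + J ≡ E (mod 10), carry-in 0) doesn't pin J yet; pick J=8 and continue. So J=8.
Step 6. [col 2: C + J ≡ E (mod 10)] C=7 is one option consistent with column 2 (C + J ≡ E (mod 10), carry-in 0) — take it, so C=7.
Step 7. [col 2: C + J ≡ E (mod 10)] in column 2 we have C+J≡E with carry-in 0; given C=7, J=8 and digits 1,3,6,7,8,9 already taken and all letters distinct, that pins E to 5. So E=5.
Step 8. [col 3: W + C ≡ N (mod 10)] in column 3 we have W+C≡N with carry-in 1; given W=6, C=7 and digits 1,3,5,6,7,8,9 already taken and all letters distinct, that pins N to 4 ⇒ N=4.
Step 9. [col 5: O + J ≡ S (mod 10)] column 5 reads O+J+carry(1)=S with O=1, J=8; with digits 1,3,4,5,6,7,8,9 already taken and all letters distinct, the only value for S is 0 ⇒ S=0.

Answer: C=7, E=5, G=9, J=8, N=4, O=1, R=3, S=0, W=6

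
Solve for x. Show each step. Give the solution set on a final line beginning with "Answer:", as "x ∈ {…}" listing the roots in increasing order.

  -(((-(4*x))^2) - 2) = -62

Step 1. [-(((-(4*x))^2) - 2) = -62] LHS negated; negate both sides, so neg: ((-(4*x))^2) - 2 = 62.
Step 2. [((-(4*x))^2) - 2 = 62] peel the -2: add 2 from each side ⇒ sub: (-(4*x))^2 = 64.
Step 3. [(-(4*x))^2 = 64] 64 ≥ 0, LHS is (·)² — take ±√ ⇒ sqrt: -(4*x) = 8 or -8.
Step 4. [-(4*x) = 8 or -8] flip signs both sides, so neg: 4*x = -8 or 8.
Step 5. [4*x = -8 or 8] divide by the outer 4 ⇒ div: x = -2 or 2.

Answer: x ∈ {-2, 2}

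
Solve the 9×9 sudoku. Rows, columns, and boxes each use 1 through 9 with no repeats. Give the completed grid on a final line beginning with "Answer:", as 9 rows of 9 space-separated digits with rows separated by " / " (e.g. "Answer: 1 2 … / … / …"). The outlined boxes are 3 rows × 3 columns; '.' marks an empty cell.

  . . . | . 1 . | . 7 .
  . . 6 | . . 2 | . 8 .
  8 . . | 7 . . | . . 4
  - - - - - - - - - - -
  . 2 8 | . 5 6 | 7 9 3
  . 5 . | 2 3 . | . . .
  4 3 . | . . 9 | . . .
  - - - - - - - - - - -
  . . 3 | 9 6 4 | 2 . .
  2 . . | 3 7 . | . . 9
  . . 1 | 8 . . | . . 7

Step 1. [r5c1∈{1,6,7,9}] across box 4, 6 lands solely at r5c1 ⇒ r5c1=6.
Step 2. [r9c6∈{5}] nothing but 5 survives at r9c6. So r9c6=5.
Step 3. [r6c4∈{1}] nothing but 1 survives at r6c4. So r6c4=1.
Step 4. [r1c4∈{4,5,6}] col 4 places 6 nowhere but r1c4, so r1c4=6.
Step 5. [r6c9∈{2,5,6,8}] across col 9, 6 lands solely at r6c9, so r6c9=6.
Step 6. [r2c4∈{4,5}] r2c4 is the only open cell in col 4 admitting 5 ⇒ r2c4=5.
Step 7. [r2c9∈{1}] nothing but 1 survives at r2c9. So r2c9=1.
Step 8. [r7c8∈{1,5}] row 7 places 1 nowhere but r7c8 ⇒ r7c8=1.
Step 9. [r3c5∈{9}] r3c5 is down to just 9, so r3c5=9.
Step 10. [r5c9∈{8}] r5c9's peers cover all but 8 ⇒ r5c9=8.
Step 11. [r8c7∈{4,5,6,8}] col 7 places 8 nowhere but r8c7 ⇒ r8c7=8.
Step 12. [r7c9∈{5}] r7c9 has the single candidate 5. So r7c9=5.
Step 13. [r1c1∈{3,5,9}] col 1 places 5 nowhere but r1c1 ⇒ r1c1=5.
Step 14. [r5c8∈{4}] only 4 remains possible at r5c8. So r5c8=4.
Step 15. [r8c8∈{6}] r8c8 has the single candidate 6 ⇒ r8c8=6.
Step 16. [r8c2∈{4}] r8c2 is down to just 4 ⇒ r8c2=4.
Step 17. [r1c2∈{9}] r1c2 has the single candidate 9 ⇒ r1c2=9.
Step 18. [r1c7∈{3}] nothing but 3 survives at r1c7, so r1c7=3.
Step 19. [r7c1∈{7}] nothing but 7 survives at r7c1 ⇒ r7c1=7.
Step 20. [r1c9∈{2}] r1c9's peers cover all but 2, so r1c9=2.
Step 21. [r3c8∈{5}] only 5 remains possible at r3c8 ⇒ r3c8=5.
Step 22. [r5c3∈{7,9}] 9 has one home in row 5: r5c3 ⇒ r5c3=9.
Step 23. [r2c5∈{4}] r2c5's peers cover all but 4. So r2c5=4.
Step 24. [r3c6∈{3}] only 3 remains possible at r3c6, so r3c6=3.
Step 25. [r6c7∈{5}] r6c7 has the single candidate 5. So r6c7=5.
Step 26. [r3c7∈{6}] r3c7's peers cover all but 6, so r3c7=6.
Step 27. [r1c6∈{8}] nothing but 8 survives at r1c6, so r1c6=8.
Step 28. [r4c1∈{1}] r4c1 is down to just 1. So r4c1=1.
Step 29. [r6c8∈{2}] r6c8 is down to just 2. So r6c8=2.
Step 30. [r5c6∈{7}] r5c6 is down to just 7. So r5c6=7.
Step 31. [r9c7∈{4}] nothing but 4 survives at r9c7. So r9c7=4.
Step 32. [r9c5∈{2}] r9c5's peers cover all but 2, so r9c5=2.
Step 33. [r8c6∈{1}] r8c6 has the single candidate 1 ⇒ r8c6=1.
Step 34. [r6c3∈{7}] only 7 remains possible at r6c3. So r6c3=7.
Step 35. [r1c3∈{4}] only 4 remains possible at r1c3. So r1c3=4.
Step 36. [r9c8∈{3}] r9c8 has the single candidate 3 ⇒ r9c8=3.
Step 37. [r2c2∈{7}] r2c2's peers cover all but 7. So r2c2=7.
Step 38. [r3c2∈{1}] r3c2 is down to just 1. So r3c2=1.
Step 39. [r9c1∈{9}] r9c1 is down to just 9, so r9c1=9.
Step 40. [r9c2∈{6}] r9c2 is down to just 6, so r9c2=6.
Step 41. [r2c1∈{3}] nothing but 3 survives at r2c1 ⇒ r2c1=3.
Step 42. [r6c5∈{8}] only 8 remains possible at r6c5 ⇒ r6c5=8.
Step 43. [r3c3∈{2}] nothing but 2 survives at r3c3 ⇒ r3c3=2.
Step 44. [r2c7∈{9}] nothing but 9 survives at r2c7, so r2c7=9.
Step 45. [r4c4∈{4}] r4c4 has the single candidate 4. So r4c4=4.
Step 46. [r5c7∈{1}] only 1 remains possible at r5c7. So r5c7=1.
Step 47. [r8c3∈{5}] r8c3's peers cover all but 5, so r8c3=5.
Step 48. [r7c2∈{8}] nothing but 8 survives at r7c2 ⇒ r7c2=8.

Answer: 5 9 4 6 1 8 3 7 2 / 3 7 6 5 4 2 9 8 1 / 8 1 2 7 9 3 6 5 4 / 1 2 8 4 5 6 7 9 3 / 6 5 9 2 3 7 1 4 8 / 4 3 7 1 8 9 5 2 6 / 7 8 3 9 6 4 2 1 5 / 2 4 5 3 7 1 8 6 9 / 9 6 1 8 2 5 4 3 7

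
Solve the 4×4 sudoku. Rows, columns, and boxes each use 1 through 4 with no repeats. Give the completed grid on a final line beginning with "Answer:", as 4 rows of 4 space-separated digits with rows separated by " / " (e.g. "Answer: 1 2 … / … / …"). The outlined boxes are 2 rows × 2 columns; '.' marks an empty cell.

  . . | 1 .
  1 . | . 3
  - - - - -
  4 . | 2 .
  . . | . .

Step 1. [r3c2∈{1,3}] across row 3, 3 lands solely at r3c2, so r3c2=3.
Step 2. [r2c2∈{2,4}] 2 has one home in row 2: r2c2, so r2c2=2.
Step 3. [r2c3∈{4}] only 4 remains possible at r2c3, so r2c3=4.
Step 4. [r4c2∈{1}] r4c2 is down to just 1. So r4c2=1.
Step 5. [r1c1∈{3}] r1c1 has the single candidate 3 ⇒ r1c1=3.
Step 6. [r4c1∈{2}] only 2 remains possible at r4c1 ⇒ r4c1=2.
Step 7. [r3c4∈{1}] r3c4 is down to just 1, so r3c4=1.
Step 8. [r1c4∈{2}] r1c4 is down to just 2 ⇒ r1c4=2.
Step 9. [r4c4∈{4}] nothing but 4 survives at r4c4 ⇒ r4c4=4.
Step 10. [r1c2∈{4}] r1c2 has the single candidate 4. So r1c2=4.
Step 11. [r4c3∈{3}] r4c3's peers cover all but 3, so r4c3=3.

Answer: 3 4 1 2 / 1 2 4 3 / 4 3 2 1 / 2 1 3 4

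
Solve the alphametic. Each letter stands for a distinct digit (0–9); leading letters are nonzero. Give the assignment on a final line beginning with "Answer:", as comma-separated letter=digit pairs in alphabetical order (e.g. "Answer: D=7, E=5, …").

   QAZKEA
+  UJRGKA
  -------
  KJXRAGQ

Step 1. [K] adding two 6-digit numbers gives at most 6+1 digits, and here it does — K is that final carry and must be 1 ⇒ K=1.
Step 2. [col 1: A + A ≡ Q (mod 10)] column 1 (A + A ≡ Q (mod 10), carry-in 0) doesn't pin Q yet; pick Q=8 and continue ⇒ Q=8.
Step 3. [col 1: A + A ≡ Q (mod 10)] several values work for A in column 1 (A + A ≡ Q (mod 10), carry-in 0); try A=4, so A=4.
Step 4. [col 2: E + K ≡ G (mod 10)] column 2 (E + K ≡ G (mod 10), carry-in 0) doesn't pin E yet; pick E=2 and continue. So E=2.
Step 5. [col 2: E + K ≡ G (mod 10)] column 2: given E=2, K=1, carry-in 0, and digits 1,2,4,8 already taken and all letters distinct, E+K≡G (mod 10) forces G=3. So G=3.
Step 6. [col 4: Z + R ≡ R (mod 10)] in column 4 we have Z+R≡R with carry-in 0; given nothing yet and digits 1,2,3,4,8 already taken and all letters distinct, that pins Z to 0, so Z=0.
Step 7. [col 4: Z + R ≡ R (mod 10)] no forcing yet in column 4 (carry-in 0); R=6 is free and consistent — try it ⇒ R=6.
Step 8. [col 5: A + J ≡ X (mod 10)] from column 5 (A=4, carry-in 0, digits 0,1,2,3,4,6,8 already taken and all letters distinct): J must equal 5, so J=5.
Step 9. [col 5: A + J ≡ X (mod 10)] column 5: given A=4, J=5, carry-in 0, and digits 0,1,2,3,4,5,6,8 already taken and all letters distinct, A+J≡X (mod 10) forces X=9, so X=9.
Step 10. [col 6: Q + U ≡ J (mod 10)] column 6: given Q=8, J=5, carry-in 0, and digits 0,1,2,3,4,5,6,8,9 already taken and all letters distinct, Q+U≡J (mod 10) forces U=7. So U=7.

Answer: A=4, E=2, G=3, J=5, K=1, Q=8, R=6, U=7, X=9, Z=0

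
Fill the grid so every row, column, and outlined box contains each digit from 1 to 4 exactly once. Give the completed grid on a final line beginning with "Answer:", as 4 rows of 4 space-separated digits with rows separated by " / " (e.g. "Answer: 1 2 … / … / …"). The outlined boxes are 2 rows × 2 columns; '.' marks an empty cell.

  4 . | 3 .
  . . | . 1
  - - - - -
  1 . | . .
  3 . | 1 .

Step 1. [r1c4∈{2}] r1c4 has the single candidate 2, so r1c4=2.
Step 2. [r4c4∈{4}] nothing but 4 survives at r4c4 ⇒ r4c4=4.
Step 3. [r4c2∈{2}] only 2 remains possible at r4c2, so r4c2=2.
Step 4. [r3c2∈{4}] r3c2 is down to just 4 ⇒ r3c2=4.
Step 5. [r1c2∈{1}] r1c2's peers cover all but 1, so r1c2=1.
Step 6. [r3c4∈{3}] nothing but 3 survives at r3c4 ⇒ r3c4=3.
Step 7. [r2c3∈{4}] r2c3 is down to just 4, so r2c3=4.
Step 8. [r2c2∈{3}] r2c2 is down to just 3, so r2c2=3.
Step 9. [r2c1∈{2}] r2c1 is down to just 2 ⇒ r2c1=2.
Step 10. [r3c3∈{2}] r3c3 has the single candidate 2 ⇒ r3c3=2.

Answer: 4 1 3 2 / 2 3 4 1 / 1 4 2 3 / 3 2 1 4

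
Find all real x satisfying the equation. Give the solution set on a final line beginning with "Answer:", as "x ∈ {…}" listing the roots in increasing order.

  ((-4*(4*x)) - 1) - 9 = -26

Step 1. [((-4*(4*x)) - 1) - 9 = -26] peel the -9: add 9 from each side. So sub: (-4*(4*x)) - 1 = -17.
Step 2. [(-4*(4*x)) - 1 = -17] 1 comes off first (add 1), so sub: -4*(4*x) = -16.
Step 3. [-4*(4*x) = -16] LHS = -4·(…); ÷-4 both sides, so div: 4*x = 4.
Step 4. [4*x = 4] divide by the outer 4, so div: x = 1.

Answer: x ∈ {1}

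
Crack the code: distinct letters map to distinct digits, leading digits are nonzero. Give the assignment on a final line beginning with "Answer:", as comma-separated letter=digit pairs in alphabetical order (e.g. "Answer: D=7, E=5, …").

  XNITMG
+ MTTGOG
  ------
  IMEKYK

Step 1. [col 1: G + G ≡ K (mod 10)] K=8 is one option consistent with column 1 (G + G ≡ K (mod 10), carry-in 0) — take it, so K=8.
Step 2. [col 1: G + G ≡ K (mod 10)] G=4 is one option consistent with column 1 (G + G ≡ K (mod 10), carry-in 0) — take it, so G=4.
Step 3. [col 2: M + O ≡ Y (mod 10)] M=6 is one option consistent with column 2 (M + O ≡ Y (mod 10), carry-in 0) — take it. So M=6.
Step 4. [col 2: M + O ≡ Y (mod 10)] several values work for Y in column 2 (M + O ≡ Y (mod 10), carry-in 0); try Y=5. So Y=5.
Step 5. [col 2: M + O ≡ Y (mod 10)] column 2 reads M+O+carry(0)=Y with M=6, Y=5; with digits 4,5,6,8 already taken and all letters distinct, the only value for O is 9, so O=9.
Step 6. [col 3: T + G ≡ K (mod 10)] column 3: given G=4, K=8, carry-in 1, and digits 4,5,6,8,9 already taken and all letters distinct, T+G≡K (mod 10) forces T=3. So T=3.
Step 7. [col 4: I + T ≡ E (mod 10)] in column 4 we have I+T≡E with carry-in 0; given T=3 and digits 3,4,5,6,8,9 already taken and all letters distinct, that pins E to 0. So E=0.
Step 8. [col 4: I + T ≡ E (mod 10)] column 4 reads I+T+carry(0)=E with T=3, E=0; with digits 0,3,4,5,6,8,9 already taken and all letters distinct, the only value for I is 7, so I=7.
Step 9. [col 5: N + T ≡ M (mod 10)] column 5 reads N+T+carry(1)=M with T=3, M=6; with digits 0,3,4,5,6,7,8,9 already taken and all letters distinct, the only value for N is 2, so N=2.
Step 10. [col 6: X + M ≡ I (mod 10)] column 6 reads X+M+carry(0)=I with M=6, I=7; with digits 0,2,3,4,5,6,7,8,9 already taken and all letters distinct, the only value for X is 1, so X=1.

Answer: E=0, G=4, I=7, K=8, M=6, N=2, O=9, T=3, X=1, Y=5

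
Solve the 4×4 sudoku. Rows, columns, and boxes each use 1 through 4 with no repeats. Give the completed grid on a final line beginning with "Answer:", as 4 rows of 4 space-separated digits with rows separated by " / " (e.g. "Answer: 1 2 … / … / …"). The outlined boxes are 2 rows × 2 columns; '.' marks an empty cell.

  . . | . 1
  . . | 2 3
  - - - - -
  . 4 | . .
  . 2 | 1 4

Step 1. [r3c1∈{1,3}] in row 3, 1 fits only at r3c1, so r3c1=1.
Step 2. [r1c1∈{2,3,4}] r1c1 is the only open cell in row 1 admitting 2. So r1c1=2.
Step 3. [r2c1∈{4}] r2c1's peers cover all but 4 ⇒ r2c1=4.
Step 4. [r1c2∈{3}] r1c2 is down to just 3 ⇒ r1c2=3.
Step 5. [r1c3∈{4}] r1c3's peers cover all but 4. So r1c3=4.
Step 6. [r2c2∈{1}] r2c2 has the single candidate 1. So r2c2=1.
Step 7. [r3c3∈{3}] nothing but 3 survives at r3c3 ⇒ r3c3=3.
Step 8. [r4c1∈{3}] nothing but 3 survives at r4c1. So r4c1=3.
Step 9. [r3c4∈{2}] nothing but 2 survives at r3c4. So r3c4=2.

Answer: 2 3 4 1 / 4 1 2 3 / 1 4 3 2 / 3 2 1 4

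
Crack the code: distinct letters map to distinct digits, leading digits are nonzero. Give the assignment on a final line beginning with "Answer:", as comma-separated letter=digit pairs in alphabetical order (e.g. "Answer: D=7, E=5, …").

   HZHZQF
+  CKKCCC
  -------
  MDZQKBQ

Step 1. [col 1: F + C ≡ Q (mod 10)] several values work for Q in column 1 (F + C ≡ Q (mod 10), carry-in 0); try Q=7, so Q=7.
Step 2. [M] the sum has 7 digits but both addends have 6; that extra leading digit M is the final carry, namely 1 ⇒ M=1.
Step 3. [col 1: F + C ≡ Q (mod 10)] column 1 (F + C ≡ Q (mod 10), carry-in 0) doesn't pin F yet; pick F=4 and continue ⇒ F=4.
Step 4. [col 1: F + C ≡ Q (mod 10)] from column 1 (F=4, Q=7, carry-in 0, digits 1,4,7 already taken and all letters distinct): C must equal 3 ⇒ C=3.
Step 5. [col 2: Q + C ≡ B (mod 10)] in column 2 we have Q+C≡B with carry-in 0; given Q=7, C=3 and digits 1,3,4,7 already taken and all letters distinct, that pins B to 0. So B=0.
Step 6. [col 3: Z + C ≡ K (mod 10)] Z=5 is one option consistent with column 3 (Z + C ≡ K (mod 10), carry-in 1) — take it. So Z=5.
Step 7. [col 3: Z + C ≡ K (mod 10)] from column 3 (Z=5, C=3, carry-in 1, digits 0,1,3,4,5,7 already taken and all letters distinct): K must equal 9 ⇒ K=9.
Step 8. [col 4: H + K ≡ Q (mod 10)] from column 4 (K=9, Q=7, carry-in 0, digits 0,1,3,4,5,7,9 already taken and all letters distinct): H must equal 8. So H=8.
Step 9. [col 6: H + C ≡ D (mod 10)] in column 6 we have H+C≡D with carry-in 1; given H=8, C=3 and digits 0,1,3,4,5,7,8,9 already taken and all letters distinct, that pins D to 2, so D=2.

Answer: B=0, C=3, D=2, F=4, H=8, K=9, M=1, Q=7, Z=5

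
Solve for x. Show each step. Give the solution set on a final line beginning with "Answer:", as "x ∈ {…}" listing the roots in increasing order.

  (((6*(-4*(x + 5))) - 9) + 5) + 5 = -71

Step 1. [(((6*(-4*(x + 5))) - 9) + 5) + 5 = -71] subtract 5: x sits inside (… + 5), so sub: ((6*(-4*(x + 5))) - 9) + 5 = -76.
Step 2. [((6*(-4*(x + 5))) - 9) + 5 = -76] +5 is outermost — subtract 5 both sides, so sub: (6*(-4*(x + 5))) - 9 = -81.
Step 3. [(6*(-4*(x + 5))) - 9 = -81] 9 comes off first (add 9). So sub: 6*(-4*(x + 5)) = -72.
Step 4. [6*(-4*(x + 5)) = -72] LHS = 6·(…); ÷6 both sides ⇒ div: -4*(x + 5) = -12.
Step 5. [-4*(x + 5) = -12] LHS = -4·(…); ÷-4 both sides, so div: x + 5 = 3.
Step 6. [x + 5 = 3] subtract 5: x sits inside (… + 5) ⇒ sub: x = -2.

Answer: x ∈ {-2}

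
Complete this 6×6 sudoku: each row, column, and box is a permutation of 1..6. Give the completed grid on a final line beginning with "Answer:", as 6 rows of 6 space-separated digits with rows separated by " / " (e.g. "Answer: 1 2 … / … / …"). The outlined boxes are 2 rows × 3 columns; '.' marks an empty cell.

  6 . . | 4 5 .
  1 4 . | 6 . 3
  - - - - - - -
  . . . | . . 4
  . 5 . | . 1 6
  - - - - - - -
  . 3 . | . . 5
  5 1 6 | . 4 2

Step 1. [r3c5∈{2,3}] r3c5 is the only open cell in col 5 admitting 3 ⇒ r3c5=3.
Step 2. [r3c1∈{2}] only 2 remains possible at r3c1 ⇒ r3c1=2.
Step 3. [r5c3∈{2,4}] row 5 places 2 nowhere but r5c3, so r5c3=2.
Step 4. [r4c1∈{3,4}] in col 1, 3 fits only at r4c1. So r4c1=3.
Step 5. [r4c3∈{4}] r4c3 has the single candidate 4 ⇒ r4c3=4.
Step 6. [r5c1∈{4}] r5c1 has the single candidate 4. So r5c1=4.
Step 7. [r2c3∈{5}] r2c3 is down to just 5 ⇒ r2c3=5.
Step 8. [r1c6∈{1}] only 1 remains possible at r1c6, so r1c6=1.
Step 9. [r1c2∈{2}] nothing but 2 survives at r1c2, so r1c2=2.
Step 10. [r4c4∈{2}] r4c4 has the single candidate 2. So r4c4=2.
Step 11. [r6c4∈{3}] nothing but 3 survives at r6c4. So r6c4=3.
Step 12. [r3c2∈{6}] r3c2 has the single candidate 6, so r3c2=6.
Step 13. [r2c5∈{2}] nothing but 2 survives at r2c5. So r2c5=2.
Step 14. [r3c3∈{1}] r3c3 is down to just 1 ⇒ r3c3=1.
Step 15. [r3c4∈{5}] only 5 remains possible at r3c4, so r3c4=5.
Step 16. [r5c5∈{6}] r5c5 is down to just 6, so r5c5=6.
Step 17. [r5c4∈{1}] nothing but 1 survives at r5c4, so r5c4=1.
Step 18. [r1c3∈{3}] r1c3 is down to just 3. So r1c3=3.

Answer: 6 2 3 4 5 1 / 1 4 5 6 2 3 / 2 6 1 5 3 4 / 3 5 4 2 1 6 / 4 3 2 1 6 5 / 5 1 6 3 4 2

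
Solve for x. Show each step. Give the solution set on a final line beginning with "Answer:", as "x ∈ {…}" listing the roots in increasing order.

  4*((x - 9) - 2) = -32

Step 1. [4*((x - 9) - 2) = -32] 4 out front; divide by 4, so div: (x - 9) - 2 = -8.
Step 2. [(x - 9) - 2 = -8] -2 is outermost — add 2 both sides. So sub: x - 9 = -6.
Step 3. [x - 9 = -6] add 9: x sits inside (… - 9) ⇒ sub: x = 3.

Answer: x ∈ {3}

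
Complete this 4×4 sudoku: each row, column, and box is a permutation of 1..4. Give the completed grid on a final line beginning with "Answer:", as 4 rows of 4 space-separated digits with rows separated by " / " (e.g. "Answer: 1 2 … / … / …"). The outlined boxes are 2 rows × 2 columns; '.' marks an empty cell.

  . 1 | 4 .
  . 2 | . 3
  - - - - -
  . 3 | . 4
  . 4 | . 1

Step 1. [r3c3∈{2}] r3c3 has the single candidate 2. So r3c3=2.
Step 2. [r3c1∈{1}] r3c1 is down to just 1. So r3c1=1.
Step 3. [r1c1∈{3}] r1c1's peers cover all but 3. So r1c1=3.
Step 4. [r4c3∈{3}] r4c3 is down to just 3 ⇒ r4c3=3.
Step 5. [r1c4∈{2}] only 2 remains possible at r1c4. So r1c4=2.
Step 6. [r2c1∈{4}] r2c1 has the single candidate 4, so r2c1=4.
Step 7. [r2c3∈{1}] nothing but 1 survives at r2c3 ⇒ r2c3=1.
Step 8. [r4c1∈{2}] only 2 remains possible at r4c1, so r4c1=2.

Answer: 3 1 4 2 / 4 2 1 3 / 1 3 2 4 / 2 4 3 1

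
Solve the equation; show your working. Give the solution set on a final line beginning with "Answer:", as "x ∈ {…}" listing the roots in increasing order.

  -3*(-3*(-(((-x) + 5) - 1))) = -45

Step 1. [-3*(-3*(-(((-x) + 5) - 1))) = -45] -3·(inner) — divide through by -3 ⇒ div: -3*(-(((-x) + 5) - 1)) = 15.
Step 2. [-3*(-(((-x) + 5) - 1)) = 15] leading coefficient -3: divide by -3 ⇒ div: -(((-x) + 5) - 1) = -5.
Step 3. [-(((-x) + 5) - 1) = -5] flip signs both sides ⇒ neg: ((-x) + 5) - 1 = 5.
Step 4. [((-x) + 5) - 1 = 5] add 1: x sits inside (… - 1), so sub: (-x) + 5 = 6.
Step 5. [(-x) + 5 = 6] +5 is outermost — subtract 5 both sides, so sub: -x = 1.
Step 6. [-x = 1] flip signs both sides, so neg: x = -1.

Answer: x ∈ {-1}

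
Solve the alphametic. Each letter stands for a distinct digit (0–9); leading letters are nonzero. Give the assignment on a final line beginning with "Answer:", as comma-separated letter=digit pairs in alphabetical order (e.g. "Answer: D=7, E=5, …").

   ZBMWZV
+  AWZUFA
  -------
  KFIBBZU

Step 1. [col 1: V + A ≡ U (mod 10)] column 1 (V + A ≡ U (mod 10), carry-in 0) doesn't pin V yet; pick V=3 and continue. So V=3.
Step 2. [col 1: V + A ≡ U (mod 10)] no forcing yet in column 1 (carry-in 0); A=5 is free and consistent — try it, so A=5.
Step 3. [K] K is the leading digit of a 7-digit sum of two 6-digit numbers; the final carry is exactly 1 ⇒ K=1.
Step 4. [col 1: V + A ≡ U (mod 10)] in column 1 we have V+A≡U with carry-in 0; given V=3, A=5 and digits 1,3,5 already taken and all letters distinct, that pins U to 8, so U=8.
Step 5. [col 2: Z + F ≡ Z (mod 10)] in column 2 we have Z+F≡Z with carry-in 0; given nothing yet and digits 1,3,5,8 already taken and all letters distinct, that pins F to 0 ⇒ F=0.
Step 6. [col 2: Z + F ≡ Z (mod 10)] several values work for Z in column 2 (Z + F ≡ Z (mod 10), carry-in 0); try Z=4, so Z=4.
Step 7. [col 3: W + U ≡ B (mod 10)] column 3 reads W+U+carry(0)=B with U=8; with digits 0,1,3,4,5,8 already taken and all letters distinct, the only value for W is 9 ⇒ W=9.
Step 8. [col 3: W + U ≡ B (mod 10)] column 3: given W=9, U=8, carry-in 0, and digits 0,1,3,4,5,8,9 already taken and all letters distinct, W+U≡B (mod 10) forces B=7, so B=7.
Step 9. [col 4: M + Z ≡ B (mod 10)] from column 4 (Z=4, B=7, carry-in 1, digits 0,1,3,4,5,7,8,9 already taken and all letters distinct): M must equal 2 ⇒ M=2.
Step 10. [col 5: B + W ≡ I (mod 10)] in column 5 we have B+W≡I with carry-in 0; given B=7, W=9 and digits 0,1,2,3,4,5,7,8,9 already taken and all letters distinct, that pins I to 6, so I=6.

Answer: A=5, B=7, F=0, I=6, K=1, M=2, U=8, V=3, W=9, Z=4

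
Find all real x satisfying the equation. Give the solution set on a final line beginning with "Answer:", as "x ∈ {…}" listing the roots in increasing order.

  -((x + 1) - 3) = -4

Step 1. [-((x + 1) - 3) = -4] LHS negated; negate both sides. So neg: (x + 1) - 3 = 4.
Step 2. [(x + 1) - 3 = 4] the outer -3 inverts by adding 3, so sub: x + 1 = 7.
Step 3. [x + 1 = 7] +1 is outermost — subtract 1 both sides, so sub: x = 6.

Answer: x ∈ {6}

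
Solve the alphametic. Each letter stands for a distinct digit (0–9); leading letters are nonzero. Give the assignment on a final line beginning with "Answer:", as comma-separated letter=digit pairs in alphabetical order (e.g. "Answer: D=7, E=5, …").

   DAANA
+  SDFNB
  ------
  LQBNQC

Step 1. [col 1: A + B ≡ C (mod 10)] column 1 (A + B ≡ C (mod 10), carry-in 0) doesn't pin C yet; pick C=0 and continue, so C=0.
Step 2. [col 1: A + B ≡ C (mod 10)] several values work for B in column 1 (A + B ≡ C (mod 10), carry-in 0); try B=8. So B=8.
Step 3. [col 1: A + B ≡ C (mod 10)] from column 1 (B=8, C=0, carry-in 0, digits 0,8 already taken and all letters distinct): A must equal 2, so A=2.
Step 4. [col 2: N + N ≡ Q (mod 10)] no forcing yet in column 2 (carry-in 1); Q=5 is free and consistent — try it, so Q=5.
Step 5. [col 2: N + N ≡ Q (mod 10)] column 2 reads N+N+carry(1)=Q with Q=5; with digits 0,2,5,8 already taken and all letters distinct, the only value for N is 7, so N=7.
Step 6. [L] L is the leading digit of a 6-digit sum of two 5-digit numbers; the final carry is exactly 1 ⇒ L=1.
Step 7. [col 3: A + F ≡ N (mod 10)] from column 3 (A=2, N=7, carry-in 1, digits 0,1,2,5,7,8 already taken and all letters distinct): F must equal 4 ⇒ F=4.
Step 8. [col 4: A + D ≡ B (mod 10)] in column 4 we have A+D≡B with carry-in 0; given A=2, B=8 and digits 0,1,2,4,5,7,8 already taken and all letters distinct, that pins D to 6, so D=6.
Step 9. [col 5: D + S ≡ Q (mod 10)] from column 5 (D=6, Q=5, carry-in 0, digits 0,1,2,4,5,6,7,8 already taken and all letters distinct): S must equal 9 ⇒ S=9.

Answer: A=2, B=8, C=0, D=6, F=4, L=1, N=7, Q=5, S=9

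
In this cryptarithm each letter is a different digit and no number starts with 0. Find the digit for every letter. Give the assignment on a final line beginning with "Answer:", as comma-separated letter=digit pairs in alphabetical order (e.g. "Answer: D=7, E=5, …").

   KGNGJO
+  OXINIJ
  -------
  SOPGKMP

Step 1. [S] S is the leading digit of a 7-digit sum of two 6-digit numbers; the final carry is exactly 1. So S=1.
Step 2. [col 1: O + J ≡ P (mod 10)] several values work for P in column 1 (O + J ≡ P (mod 10), carry-in 0); try P=3, so P=3.
Step 3. [col 1: O + J ≡ P (mod 10)] column 1 (O + J ≡ P (mod 10), carry-in 0) doesn't pin O yet; pick O=8 and continue, so O=8.
Step 4. [col 1: O + J ≡ P (mod 10)] column 1 reads O+J+carry(0)=P with O=8, P=3; with digits 1,3,8 already taken and all letters distinct, the only value for J is 5, so J=5.
Step 5. [col 2: J + I ≡ M (mod 10)] several values work for I in column 2 (J + I ≡ M (mod 10), carry-in 1); try I=4. So I=4.
Step 6. [col 2: J + I ≡ M (mod 10)] from column 2 (J=5, I=4, carry-in 1, digits 1,3,4,5,8 already taken and all letters distinct): M must equal 0 ⇒ M=0.
Step 7. [col 3: G + N ≡ K (mod 10)] from column 3 (nothing yet, carry-in 1, digits 0,1,3,4,5,8 already taken and all letters distinct): K must equal 9, so K=9.
Step 8. [col 3: G + N ≡ K (mod 10)] N=2 is one option consistent with column 3 (G + N ≡ K (mod 10), carry-in 1) — take it ⇒ N=2.
Step 9. [col 3: G + N ≡ K (mod 10)] from column 3 (N=2, K=9, carry-in 1, digits 0,1,2,3,4,5,8,9 already taken and all letters distinct): G must equal 6, so G=6.
Step 10. [col 5: G + X ≡ P (mod 10)] from column 5 (G=6, P=3, carry-in 0, digits 0,1,2,3,4,5,6,8,9 already taken and all letters distinct): X must equal 7. So X=7.

Answer: G=6, I=4, J=5, K=9, M=0, N=2, O=8, P=3, S=1, X=7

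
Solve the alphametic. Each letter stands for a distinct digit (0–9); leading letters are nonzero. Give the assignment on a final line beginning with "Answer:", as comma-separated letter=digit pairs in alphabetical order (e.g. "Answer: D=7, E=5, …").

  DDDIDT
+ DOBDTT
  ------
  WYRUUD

Step 1. [col 1: T + T ≡ D (mod 10)] column 1 (T + T ≡ D (mod 10), carry-in 0) doesn't pin D yet; pick D=2 and continue. So D=2.
Step 2. [col 1: T + T ≡ D (mod 10)] several values work for T in column 1 (T + T ≡ D (mod 10), carry-in 0); try T=6, so T=6.
Step 3. [col 2: D + T ≡ U (mod 10)] column 2: given D=2, T=6, carry-in 1, and digits 2,6 already taken and all letters distinct, D+T≡U (mod 10) forces U=9. So U=9.
Step 4. [col 3: I + D ≡ U (mod 10)] column 3 reads I+D+carry(0)=U with D=2, U=9; with digits 2,6,9 already taken and all letters distinct, the only value for I is 7, so I=7.
Step 5. [col 4: D + B ≡ R (mod 10)] several values work for B in column 4 (D + B ≡ R (mod 10), carry-in 0); try B=1, so B=1.
Step 6. [col 4: D + B ≡ R (mod 10)] column 4 reads D+B+carry(0)=R with D=2, B=1; with digits 1,2,6,7,9 already taken and all letters distinct, the only value for R is 3. So R=3.
Step 7. [col 5: D + O ≡ Y (mod 10)] from column 5 (D=2, carry-in 0, digits 1,2,3,6,7,9 already taken and all letters distinct): Y must equal 0 ⇒ Y=0.
Step 8. [col 5: D + O ≡ Y (mod 10)] in column 5 we have D+O≡Y with carry-in 0; given D=2, Y=0 and digits 0,1,2,3,6,7,9 already taken and all letters distinct, that pins O to 8. So O=8.
Step 9. [col 6: D + D ≡ W (mod 10)] column 6 reads D+D+carry(1)=W with D=2; with digits 0,1,2,3,6,7,8,9 already taken and all letters distinct, the only value for W is 5 ⇒ W=5.

Answer: B=1, D=2, I=7, O=8, R=3, T=6, U=9, W=5, Y=0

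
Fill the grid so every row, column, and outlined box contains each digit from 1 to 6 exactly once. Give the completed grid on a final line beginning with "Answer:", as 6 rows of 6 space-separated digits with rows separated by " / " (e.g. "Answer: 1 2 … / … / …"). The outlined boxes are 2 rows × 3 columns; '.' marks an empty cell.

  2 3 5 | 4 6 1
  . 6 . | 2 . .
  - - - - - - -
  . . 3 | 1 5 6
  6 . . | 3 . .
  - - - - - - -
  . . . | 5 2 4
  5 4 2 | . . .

Step 1. [r5c2∈{1}] r5c2 has the single candidate 1. So r5c2=1.
Step 2. [r3c1∈{4}] r3c1's peers cover all but 4. So r3c1=4.
Step 3. [r2c5∈{3}] r2c5 is down to just 3. So r2c5=3.
Step 4. [r4c2∈{2,5}] across row 4, 5 lands solely at r4c2, so r4c2=5.
Step 5. [r2c3∈{1,4}] r2c3 is the only open cell in row 2 admitting 4 ⇒ r2c3=4.
Step 6. [r2c1∈{1}] r2c1's peers cover all but 1. So r2c1=1.
Step 7. [r4c3∈{1}] r4c3 has the single candidate 1 ⇒ r4c3=1.
Step 8. [r6c4∈{6}] r6c4's peers cover all but 6 ⇒ r6c4=6.
Step 9. [r3c2∈{2}] r3c2's peers cover all but 2, so r3c2=2.
Step 10. [r2c6∈{5}] r2c6 has the single candidate 5 ⇒ r2c6=5.
Step 11. [r4c5∈{4}] r4c5's peers cover all but 4. So r4c5=4.
Step 12. [r6c5∈{1}] nothing but 1 survives at r6c5. So r6c5=1.
Step 13. [r4c6∈{2}] r4c6's peers cover all but 2. So r4c6=2.
Step 14. [r6c6∈{3}] only 3 remains possible at r6c6 ⇒ r6c6=3.
Step 15. [r5c1∈{3}] r5c1 has the single candidate 3 ⇒ r5c1=3.
Step 16. [r5c3∈{6}] only 6 remains possible at r5c3, so r5c3=6.

Answer: 2 3 5 4 6 1 / 1 6 4 2 3 5 / 4 2 3 1 5 6 / 6 5 1 3 4 2 / 3 1 6 5 2 4 / 5 4 2 6 1 3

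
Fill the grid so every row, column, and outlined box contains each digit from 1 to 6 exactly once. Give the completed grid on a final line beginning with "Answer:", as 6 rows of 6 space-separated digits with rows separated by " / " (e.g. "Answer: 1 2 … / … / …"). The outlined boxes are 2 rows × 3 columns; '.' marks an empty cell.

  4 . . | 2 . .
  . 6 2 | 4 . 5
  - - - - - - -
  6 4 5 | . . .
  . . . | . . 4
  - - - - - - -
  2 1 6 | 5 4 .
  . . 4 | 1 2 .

Step 1. [r3c4∈{3}] r3c4 has the single candidate 3, so r3c4=3.
Step 2. [r3c5∈{1}] only 1 remains possible at r3c5, so r3c5=1.
Step 3. [r2c5∈{3}] only 3 remains possible at r2c5 ⇒ r2c5=3.
Step 4. [r2c1∈{1}] r2c1's peers cover all but 1, so r2c1=1.
Step 5. [r4c1∈{3}] only 3 remains possible at r4c1. So r4c1=3.
Step 6. [r6c2∈{3,5}] across box 5, 3 lands solely at r6c2. So r6c2=3.
Step 7. [r1c5∈{6}] only 6 remains possible at r1c5, so r1c5=6.
Step 8. [r5c6∈{3}] r5c6 is down to just 3. So r5c6=3.
Step 9. [r3c6∈{2}] r3c6 has the single candidate 2. So r3c6=2.
Step 10. [r6c6∈{6}] r6c6's peers cover all but 6 ⇒ r6c6=6.
Step 11. [r4c5∈{5}] r4c5's peers cover all but 5. So r4c5=5.
Step 12. [r4c4∈{6}] r4c4's peers cover all but 6 ⇒ r4c4=6.
Step 13. [r4c2∈{2}] r4c2 has the single candidate 2 ⇒ r4c2=2.
Step 14. [r1c6∈{1}] nothing but 1 survives at r1c6. So r1c6=1.
Step 15. [r4c3∈{1}] r4c3 has the single candidate 1, so r4c3=1.
Step 16. [r1c3∈{3}] only 3 remains possible at r1c3 ⇒ r1c3=3.
Step 17. [r1c2∈{5}] r1c2 has the single candidate 5, so r1c2=5.
Step 18. [r6c1∈{5}] only 5 remains possible at r6c1. So r6c1=5.

Answer: 4 5 3 2 6 1 / 1 6 2 4 3 5 / 6 4 5 3 1 2 / 3 2 1 6 5 4 / 2 1 6 5 4 3 / 5 3 4 1 2 6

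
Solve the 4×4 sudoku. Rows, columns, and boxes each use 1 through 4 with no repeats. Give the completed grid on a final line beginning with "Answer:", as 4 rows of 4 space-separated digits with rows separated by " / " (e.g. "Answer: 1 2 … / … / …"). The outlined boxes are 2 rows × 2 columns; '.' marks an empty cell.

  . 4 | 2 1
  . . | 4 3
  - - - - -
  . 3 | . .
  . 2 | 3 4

Step 1. [r4c1∈{1}] r4c1 is down to just 1. So r4c1=1.
Step 2. [r2c1∈{2}] r2c1 is down to just 2 ⇒ r2c1=2.
Step 3. [r3c3∈{1}] r3c3 has the single candidate 1, so r3c3=1.
Step 4. [r3c4∈{2}] r3c4 is down to just 2 ⇒ r3c4=2.
Step 5. [r2c2∈{1}] r2c2's peers cover all but 1, so r2c2=1.
Step 6. [r1c1∈{3}] r1c1's peers cover all but 3 ⇒ r1c1=3.
Step 7. [r3c1∈{4}] only 4 remains possible at r3c1 ⇒ r3c1=4.

Answer: 3 4 2 1 / 2 1 4 3 / 4 3 1 2 / 1 2 3 4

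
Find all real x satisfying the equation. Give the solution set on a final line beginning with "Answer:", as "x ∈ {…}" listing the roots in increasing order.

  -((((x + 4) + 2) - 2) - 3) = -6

Step 1. [-((((x + 4) + 2) - 2) - 3) = -6] LHS negated; negate both sides. So neg: (((x + 4) + 2) - 2) - 3 = 6.
Step 2. [(((x + 4) + 2) - 2) - 3 = 6] add 3: x sits inside (… - 3) ⇒ sub: ((x + 4) + 2) - 2 = 9.
Step 3. [((x + 4) + 2) - 2 = 9] peel the -2: add 2 from each side, so sub: (x + 4) + 2 = 11.
Step 4. [(x + 4) + 2 = 11] peel the +2: subtract 2 from each side, so sub: x + 4 = 9.
Step 5. [x + 4 = 9] the outer +4 inverts by subtracting 4 ⇒ sub: x = 5.

Answer: x ∈ {5}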